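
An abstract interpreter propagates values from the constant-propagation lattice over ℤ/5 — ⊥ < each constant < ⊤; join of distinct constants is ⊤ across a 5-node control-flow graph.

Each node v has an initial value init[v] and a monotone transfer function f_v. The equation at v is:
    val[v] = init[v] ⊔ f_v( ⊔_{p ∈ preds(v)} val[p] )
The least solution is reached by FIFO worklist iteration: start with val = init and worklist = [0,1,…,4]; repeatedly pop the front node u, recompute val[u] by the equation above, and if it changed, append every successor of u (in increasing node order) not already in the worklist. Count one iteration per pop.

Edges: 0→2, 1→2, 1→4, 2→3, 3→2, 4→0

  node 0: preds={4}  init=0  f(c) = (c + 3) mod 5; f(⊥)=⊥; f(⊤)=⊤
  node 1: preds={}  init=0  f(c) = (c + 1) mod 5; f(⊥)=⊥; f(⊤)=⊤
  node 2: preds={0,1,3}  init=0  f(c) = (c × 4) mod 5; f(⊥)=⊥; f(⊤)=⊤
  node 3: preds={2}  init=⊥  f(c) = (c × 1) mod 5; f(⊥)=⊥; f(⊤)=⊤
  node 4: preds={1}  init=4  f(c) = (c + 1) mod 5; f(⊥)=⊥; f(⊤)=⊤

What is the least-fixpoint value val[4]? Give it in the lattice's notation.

Worklist (7 pops):
  #1 pop 0: in=4 → ⊤ (was 0); enqueue []
  #2 pop 1: in=⊥ → 0 (no change)
  #3 pop 2: in=⊤ → ⊤ (was 0); enqueue []
  #4 pop 3: in=⊤ → ⊤ (was ⊥); enqueue [2]
  #5 pop 4: in=0 → ⊤ (was 4); enqueue [0]
  #6 pop 2: in=⊤ → ⊤ (no change)
  #7 pop 0: in=⊤ → ⊤ (no change)

Fixpoint:
  val[0] = ⊤
  val[1] = 0
  val[2] = ⊤
  val[3] = ⊤
  val[4] = ⊤

⊤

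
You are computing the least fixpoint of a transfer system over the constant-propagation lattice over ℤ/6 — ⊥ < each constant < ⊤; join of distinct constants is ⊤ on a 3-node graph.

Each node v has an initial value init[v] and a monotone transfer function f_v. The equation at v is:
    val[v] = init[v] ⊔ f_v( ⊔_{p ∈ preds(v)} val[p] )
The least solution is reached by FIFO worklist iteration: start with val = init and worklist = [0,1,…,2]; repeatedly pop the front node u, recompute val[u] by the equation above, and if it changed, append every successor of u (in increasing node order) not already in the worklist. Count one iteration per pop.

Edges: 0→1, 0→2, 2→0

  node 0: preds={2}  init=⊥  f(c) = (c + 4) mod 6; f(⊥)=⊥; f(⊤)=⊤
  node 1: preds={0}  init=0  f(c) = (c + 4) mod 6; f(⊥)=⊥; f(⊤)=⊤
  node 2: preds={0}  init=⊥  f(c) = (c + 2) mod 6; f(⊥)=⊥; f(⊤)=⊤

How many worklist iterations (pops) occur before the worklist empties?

3

Worklist (3 pops):
  #1 pop 0: in=⊥ → ⊥ (no change)
  #2 pop 1: in=⊥ → 0 (no change)
  #3 pop 2: in=⊥ → ⊥ (no change)

Fixpoint:
  val[0] = ⊥
  val[1] = 0
  val[2] = ⊥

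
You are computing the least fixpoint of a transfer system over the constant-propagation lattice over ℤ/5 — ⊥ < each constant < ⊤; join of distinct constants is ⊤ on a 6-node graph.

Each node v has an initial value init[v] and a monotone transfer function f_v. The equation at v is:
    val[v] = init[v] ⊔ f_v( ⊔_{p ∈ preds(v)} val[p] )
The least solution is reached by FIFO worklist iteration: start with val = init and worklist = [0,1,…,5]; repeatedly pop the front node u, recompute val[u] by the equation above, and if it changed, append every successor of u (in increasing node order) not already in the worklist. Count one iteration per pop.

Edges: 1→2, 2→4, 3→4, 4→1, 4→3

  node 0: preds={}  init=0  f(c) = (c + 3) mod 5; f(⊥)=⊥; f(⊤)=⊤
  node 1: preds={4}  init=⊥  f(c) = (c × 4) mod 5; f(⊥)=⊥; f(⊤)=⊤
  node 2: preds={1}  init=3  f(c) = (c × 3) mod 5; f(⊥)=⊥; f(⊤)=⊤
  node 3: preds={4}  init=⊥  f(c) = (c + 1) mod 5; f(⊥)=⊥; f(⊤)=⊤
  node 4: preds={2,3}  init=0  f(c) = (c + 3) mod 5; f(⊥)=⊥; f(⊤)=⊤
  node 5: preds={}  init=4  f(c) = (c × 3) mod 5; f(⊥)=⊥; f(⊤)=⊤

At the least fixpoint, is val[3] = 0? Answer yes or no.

Worklist (10 pops):
  #1 pop 0: in=⊥ → 0 (no change)
  #2 pop 1: in=0 → 0 (was ⊥); enqueue []
  #3 pop 2: in=0 → ⊤ (was 3); enqueue []
  #4 pop 3: in=0 → 1 (was ⊥); enqueue []
  #5 pop 4: in=⊤ → ⊤ (was 0); enqueue [1,3]
  #6 pop 5: in=⊥ → 4 (no change)
  #7 pop 1: in=⊤ → ⊤ (was 0); enqueue [2]
  #8 pop 3: in=⊤ → ⊤ (was 1); enqueue [4]
  #9 pop 2: in=⊤ → ⊤ (no change)
  #10 pop 4: in=⊤ → ⊤ (no change)

Fixpoint:
  val[0] = 0
  val[1] = ⊤
  val[2] = ⊤
  val[3] = ⊤
  val[4] = ⊤
  val[5] = 4

no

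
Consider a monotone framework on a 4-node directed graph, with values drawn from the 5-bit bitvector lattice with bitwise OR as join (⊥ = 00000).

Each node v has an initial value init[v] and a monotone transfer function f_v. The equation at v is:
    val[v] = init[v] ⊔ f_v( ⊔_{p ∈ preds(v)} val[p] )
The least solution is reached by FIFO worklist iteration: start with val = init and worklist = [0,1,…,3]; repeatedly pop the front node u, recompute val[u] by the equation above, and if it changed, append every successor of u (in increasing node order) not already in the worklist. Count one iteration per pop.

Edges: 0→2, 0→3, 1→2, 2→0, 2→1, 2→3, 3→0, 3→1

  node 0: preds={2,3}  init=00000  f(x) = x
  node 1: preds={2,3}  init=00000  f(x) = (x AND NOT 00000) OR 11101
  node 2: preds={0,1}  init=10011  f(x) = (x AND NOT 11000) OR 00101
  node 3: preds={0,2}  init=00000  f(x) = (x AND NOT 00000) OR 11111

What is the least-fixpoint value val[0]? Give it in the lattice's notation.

Worklist (8 pops):
  #1 pop 0: in=10011 → 10011 (was 00000); enqueue []
  #2 pop 1: in=10011 → 11111 (was 00000); enqueue []
  #3 pop 2: in=11111 → 10111 (was 10011); enqueue [0,1]
  #4 pop 3: in=10111 → 11111 (was 00000); enqueue []
  #5 pop 0: in=11111 → 11111 (was 10011); enqueue [2,3]
  #6 pop 1: in=11111 → 11111 (no change)
  #7 pop 2: in=11111 → 10111 (no change)
  #8 pop 3: in=11111 → 11111 (no change)

Fixpoint:
  val[0] = 11111
  val[1] = 11111
  val[2] = 10111
  val[3] = 11111

11111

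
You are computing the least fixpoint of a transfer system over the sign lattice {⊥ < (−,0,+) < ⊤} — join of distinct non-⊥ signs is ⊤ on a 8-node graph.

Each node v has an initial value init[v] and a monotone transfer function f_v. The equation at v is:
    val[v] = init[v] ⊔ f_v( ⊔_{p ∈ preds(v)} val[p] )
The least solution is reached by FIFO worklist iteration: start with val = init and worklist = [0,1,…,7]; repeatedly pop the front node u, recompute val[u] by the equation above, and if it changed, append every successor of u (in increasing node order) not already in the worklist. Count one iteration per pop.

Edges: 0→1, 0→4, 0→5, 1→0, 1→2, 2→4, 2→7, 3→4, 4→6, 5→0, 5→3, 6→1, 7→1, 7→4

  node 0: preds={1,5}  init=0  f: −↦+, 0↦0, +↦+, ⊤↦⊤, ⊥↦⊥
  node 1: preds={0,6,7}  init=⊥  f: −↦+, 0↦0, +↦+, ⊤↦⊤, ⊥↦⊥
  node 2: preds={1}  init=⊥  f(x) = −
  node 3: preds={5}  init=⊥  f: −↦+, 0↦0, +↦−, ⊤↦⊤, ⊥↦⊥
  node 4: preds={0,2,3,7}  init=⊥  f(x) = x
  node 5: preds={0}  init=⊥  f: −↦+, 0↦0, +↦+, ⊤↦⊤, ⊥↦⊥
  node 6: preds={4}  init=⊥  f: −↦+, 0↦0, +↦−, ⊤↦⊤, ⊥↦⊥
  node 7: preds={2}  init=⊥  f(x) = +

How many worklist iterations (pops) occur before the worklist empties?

20

Iteration log — 20 steps:
  step 1. node 0  ⊔preds=⊥  new=0  stable
  step 2. node 1  ⊔preds=0  new=0  old=⊥  +wl: 0
  step 3. node 2  ⊔preds=0  new=−  old=⊥  +wl: 
  step 4. node 3  ⊔preds=⊥  new=⊥  stable
  step 5. node 4  ⊔preds=⊤  new=⊤  old=⊥  +wl: 
  step 6. node 5  ⊔preds=0  new=0  old=⊥  +wl: 3
  step 7. node 6  ⊔preds=⊤  new=⊤  old=⊥  +wl: 1
  step 8. node 7  ⊔preds=−  new=+  old=⊥  +wl: 4
  step 9. node 0  ⊔preds=0  new=0  stable
  step 10. node 3  ⊔preds=0  new=0  old=⊥  +wl: 
  step 11. node 1  ⊔preds=⊤  new=⊤  old=0  +wl: 0,2
  step 12. node 4  ⊔preds=⊤  new=⊤  stable
  step 13. node 0  ⊔preds=⊤  new=⊤  old=0  +wl: 1,4,5
  step 14. node 2  ⊔preds=⊤  new=−  stable
  step 15. node 1  ⊔preds=⊤  new=⊤  stable
  step 16. node 4  ⊔preds=⊤  new=⊤  stable
  step 17. node 5  ⊔preds=⊤  new=⊤  old=0  +wl: 0,3
  step 18. node 0  ⊔preds=⊤  new=⊤  stable
  step 19. node 3  ⊔preds=⊤  new=⊤  old=0  +wl: 4
  step 20. node 4  ⊔preds=⊤  new=⊤  stable

Least fixpoint reached:
  node 0: ⊤
  node 1: ⊤
  node 2: −
  node 3: ⊤
  node 4: ⊤
  node 5: ⊤
  node 6: ⊤
  node 7: +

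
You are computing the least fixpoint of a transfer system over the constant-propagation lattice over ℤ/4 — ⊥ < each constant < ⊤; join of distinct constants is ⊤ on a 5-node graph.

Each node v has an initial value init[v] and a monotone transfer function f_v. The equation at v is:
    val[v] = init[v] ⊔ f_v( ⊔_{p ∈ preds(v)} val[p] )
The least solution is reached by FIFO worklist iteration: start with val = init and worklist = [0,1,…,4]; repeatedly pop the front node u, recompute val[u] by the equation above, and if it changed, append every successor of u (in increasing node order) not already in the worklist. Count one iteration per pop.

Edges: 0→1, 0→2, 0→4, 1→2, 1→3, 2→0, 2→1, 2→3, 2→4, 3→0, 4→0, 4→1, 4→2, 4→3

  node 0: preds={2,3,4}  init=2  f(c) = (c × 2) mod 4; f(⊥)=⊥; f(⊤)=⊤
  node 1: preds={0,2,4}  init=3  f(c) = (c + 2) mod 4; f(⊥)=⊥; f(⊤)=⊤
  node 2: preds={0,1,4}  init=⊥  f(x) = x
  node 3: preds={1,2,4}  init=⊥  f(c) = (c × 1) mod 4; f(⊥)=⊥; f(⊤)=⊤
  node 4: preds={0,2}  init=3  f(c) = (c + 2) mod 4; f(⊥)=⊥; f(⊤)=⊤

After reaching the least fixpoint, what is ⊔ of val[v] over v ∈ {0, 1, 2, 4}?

⊤

Worklist (10 pops):
  #1 pop 0: in=3 → 2 (no change)
  #2 pop 1: in=⊤ → ⊤ (was 3); enqueue []
  #3 pop 2: in=⊤ → ⊤ (was ⊥); enqueue [0,1]
  #4 pop 3: in=⊤ → ⊤ (was ⊥); enqueue []
  #5 pop 4: in=⊤ → ⊤ (was 3); enqueue [2,3]
  #6 pop 0: in=⊤ → ⊤ (was 2); enqueue [4]
  #7 pop 1: in=⊤ → ⊤ (no change)
  #8 pop 2: in=⊤ → ⊤ (no change)
  #9 pop 3: in=⊤ → ⊤ (no change)
  #10 pop 4: in=⊤ → ⊤ (no change)

Fixpoint:
  val[0] = ⊤
  val[1] = ⊤
  val[2] = ⊤
  val[3] = ⊤
  val[4] = ⊤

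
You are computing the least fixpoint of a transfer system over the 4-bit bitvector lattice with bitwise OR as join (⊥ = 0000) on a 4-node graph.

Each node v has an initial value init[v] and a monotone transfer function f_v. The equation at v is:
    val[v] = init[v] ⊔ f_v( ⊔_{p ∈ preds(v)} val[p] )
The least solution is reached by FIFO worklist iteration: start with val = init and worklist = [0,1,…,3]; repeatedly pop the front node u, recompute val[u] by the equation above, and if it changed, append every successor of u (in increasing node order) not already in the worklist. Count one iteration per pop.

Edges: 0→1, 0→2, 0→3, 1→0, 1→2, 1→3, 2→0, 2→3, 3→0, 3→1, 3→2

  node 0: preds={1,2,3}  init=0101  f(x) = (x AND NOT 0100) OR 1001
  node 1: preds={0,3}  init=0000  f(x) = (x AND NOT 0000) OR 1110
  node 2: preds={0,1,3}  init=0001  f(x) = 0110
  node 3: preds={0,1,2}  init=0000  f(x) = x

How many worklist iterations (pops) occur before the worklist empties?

8

Iteration log — 8 steps:
  step 1. node 0  ⊔preds=0001  new=1101  old=0101  +wl: 
  step 2. node 1  ⊔preds=1101  new=1111  old=0000  +wl: 0
  step 3. node 2  ⊔preds=1111  new=0111  old=0001  +wl: 
  step 4. node 3  ⊔preds=1111  new=1111  old=0000  +wl: 1,2
  step 5. node 0  ⊔preds=1111  new=1111  old=1101  +wl: 3
  step 6. node 1  ⊔preds=1111  new=1111  stable
  step 7. node 2  ⊔preds=1111  new=0111  stable
  step 8. node 3  ⊔preds=1111  new=1111  stable

Least fixpoint reached:
  node 0: 1111
  node 1: 1111
  node 2: 0111
  node 3: 1111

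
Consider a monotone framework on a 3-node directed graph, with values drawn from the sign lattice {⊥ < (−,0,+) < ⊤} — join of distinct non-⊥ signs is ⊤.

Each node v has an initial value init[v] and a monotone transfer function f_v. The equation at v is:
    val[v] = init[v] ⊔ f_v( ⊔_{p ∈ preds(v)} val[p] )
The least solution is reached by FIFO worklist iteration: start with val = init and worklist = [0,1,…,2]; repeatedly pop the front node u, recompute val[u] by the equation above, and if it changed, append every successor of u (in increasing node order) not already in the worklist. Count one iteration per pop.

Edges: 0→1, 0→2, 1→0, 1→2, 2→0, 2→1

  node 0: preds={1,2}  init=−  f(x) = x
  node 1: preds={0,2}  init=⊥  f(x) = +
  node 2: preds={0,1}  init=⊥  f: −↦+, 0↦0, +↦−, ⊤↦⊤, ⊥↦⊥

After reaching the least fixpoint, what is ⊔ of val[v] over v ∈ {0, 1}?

Iteration log — 6 steps:
  step 1. node 0  ⊔preds=⊥  new=−  stable
  step 2. node 1  ⊔preds=−  new=+  old=⊥  +wl: 0
  step 3. node 2  ⊔preds=⊤  new=⊤  old=⊥  +wl: 1
  step 4. node 0  ⊔preds=⊤  new=⊤  old=−  +wl: 2
  step 5. node 1  ⊔preds=⊤  new=+  stable
  step 6. node 2  ⊔preds=⊤  new=⊤  stable

Least fixpoint reached:
  node 0: ⊤
  node 1: +
  node 2: ⊤

⊤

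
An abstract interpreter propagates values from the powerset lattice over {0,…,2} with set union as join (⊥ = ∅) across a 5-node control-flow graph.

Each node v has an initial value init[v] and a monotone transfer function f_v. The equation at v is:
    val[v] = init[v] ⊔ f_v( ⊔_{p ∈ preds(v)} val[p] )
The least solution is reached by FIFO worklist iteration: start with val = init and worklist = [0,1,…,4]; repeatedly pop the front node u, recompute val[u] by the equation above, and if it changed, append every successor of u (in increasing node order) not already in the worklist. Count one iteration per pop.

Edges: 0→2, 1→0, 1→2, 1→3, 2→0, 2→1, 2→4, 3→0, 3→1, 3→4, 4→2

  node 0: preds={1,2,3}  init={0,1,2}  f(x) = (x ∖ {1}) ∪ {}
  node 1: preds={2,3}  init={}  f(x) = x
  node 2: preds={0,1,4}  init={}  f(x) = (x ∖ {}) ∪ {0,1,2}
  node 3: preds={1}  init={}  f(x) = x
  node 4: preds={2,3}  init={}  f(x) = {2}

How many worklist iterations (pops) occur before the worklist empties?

13

Worklist (13 pops):
  #1 pop 0: in={} → {0,1,2} (no change)
  #2 pop 1: in={} → {} (no change)
  #3 pop 2: in={0,1,2} → {0,1,2} (was {}); enqueue [0,1]
  #4 pop 3: in={} → {} (no change)
  #5 pop 4: in={0,1,2} → {2} (was {}); enqueue [2]
  #6 pop 0: in={0,1,2} → {0,1,2} (no change)
  #7 pop 1: in={0,1,2} → {0,1,2} (was {}); enqueue [0,3]
  #8 pop 2: in={0,1,2} → {0,1,2} (no change)
  #9 pop 0: in={0,1,2} → {0,1,2} (no change)
  #10 pop 3: in={0,1,2} → {0,1,2} (was {}); enqueue [0,1,4]
  #11 pop 0: in={0,1,2} → {0,1,2} (no change)
  #12 pop 1: in={0,1,2} → {0,1,2} (no change)
  #13 pop 4: in={0,1,2} → {2} (no change)

Fixpoint:
  val[0] = {0,1,2}
  val[1] = {0,1,2}
  val[2] = {0,1,2}
  val[3] = {0,1,2}
  val[4] = {2}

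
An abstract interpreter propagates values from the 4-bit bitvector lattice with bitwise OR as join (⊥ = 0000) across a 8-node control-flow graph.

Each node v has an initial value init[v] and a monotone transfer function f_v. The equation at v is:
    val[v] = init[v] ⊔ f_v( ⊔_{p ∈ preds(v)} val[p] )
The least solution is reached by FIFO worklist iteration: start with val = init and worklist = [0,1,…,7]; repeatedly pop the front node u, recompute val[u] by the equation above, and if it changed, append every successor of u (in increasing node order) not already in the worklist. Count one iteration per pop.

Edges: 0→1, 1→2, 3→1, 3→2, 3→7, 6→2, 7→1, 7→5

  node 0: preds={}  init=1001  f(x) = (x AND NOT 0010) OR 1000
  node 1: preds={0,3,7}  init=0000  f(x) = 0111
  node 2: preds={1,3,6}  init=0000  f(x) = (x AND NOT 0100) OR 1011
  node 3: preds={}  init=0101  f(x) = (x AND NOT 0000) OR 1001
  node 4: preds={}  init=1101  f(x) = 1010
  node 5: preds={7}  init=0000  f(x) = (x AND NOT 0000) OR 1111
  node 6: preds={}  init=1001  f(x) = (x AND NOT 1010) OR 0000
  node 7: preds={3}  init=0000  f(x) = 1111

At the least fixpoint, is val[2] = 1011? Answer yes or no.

Trace (11 dequeues):
  [1] u=0 | in 0000 | out 1001 | ==
  [2] u=1 | in 1101 | out 0111 | prev 0000 | push {}
  [3] u=2 | in 1111 | out 1011 | prev 0000 | push {}
  [4] u=3 | in 0000 | out 1101 | prev 0101 | push {1,2}
  [5] u=4 | in 0000 | out 1111 | prev 1101 | push {}
  [6] u=5 | in 0000 | out 1111 | prev 0000 | push {}
  [7] u=6 | in 0000 | out 1001 | ==
  [8] u=7 | in 1101 | out 1111 | prev 0000 | push {5}
  [9] u=1 | in 1111 | out 0111 | ==
  [10] u=2 | in 1111 | out 1011 | ==
  [11] u=5 | in 1111 | out 1111 | ==

Converged values:
  [0] 1001
  [1] 0111
  [2] 1011
  [3] 1101
  [4] 1111
  [5] 1111
  [6] 1001
  [7] 1111

yes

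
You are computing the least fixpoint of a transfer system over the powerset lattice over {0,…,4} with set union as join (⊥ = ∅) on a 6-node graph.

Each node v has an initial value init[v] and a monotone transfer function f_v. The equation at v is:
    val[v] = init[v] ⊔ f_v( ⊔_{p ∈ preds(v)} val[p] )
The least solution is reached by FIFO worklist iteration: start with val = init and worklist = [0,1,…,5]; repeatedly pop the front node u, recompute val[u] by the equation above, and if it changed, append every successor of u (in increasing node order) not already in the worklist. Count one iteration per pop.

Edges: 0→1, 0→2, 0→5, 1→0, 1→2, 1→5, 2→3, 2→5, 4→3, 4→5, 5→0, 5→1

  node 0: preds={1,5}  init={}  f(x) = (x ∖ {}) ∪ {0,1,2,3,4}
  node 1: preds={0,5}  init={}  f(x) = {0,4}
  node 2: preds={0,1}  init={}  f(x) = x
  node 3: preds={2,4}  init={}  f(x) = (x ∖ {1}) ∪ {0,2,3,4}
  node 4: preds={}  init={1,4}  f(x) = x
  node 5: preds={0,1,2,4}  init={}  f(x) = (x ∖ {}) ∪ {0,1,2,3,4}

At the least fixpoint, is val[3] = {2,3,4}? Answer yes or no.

Trace (8 dequeues):
  [1] u=0 | in {} | out {0,1,2,3,4} | prev {} | push {}
  [2] u=1 | in {0,1,2,3,4} | out {0,4} | prev {} | push {0}
  [3] u=2 | in {0,1,2,3,4} | out {0,1,2,3,4} | prev {} | push {}
  [4] u=3 | in {0,1,2,3,4} | out {0,2,3,4} | prev {} | push {}
  [5] u=4 | in {} | out {1,4} | ==
  [6] u=5 | in {0,1,2,3,4} | out {0,1,2,3,4} | prev {} | push {1}
  [7] u=0 | in {0,1,2,3,4} | out {0,1,2,3,4} | ==
  [8] u=1 | in {0,1,2,3,4} | out {0,4} | ==

Converged values:
  [0] {0,1,2,3,4}
  [1] {0,4}
  [2] {0,1,2,3,4}
  [3] {0,2,3,4}
  [4] {1,4}
  [5] {0,1,2,3,4}

no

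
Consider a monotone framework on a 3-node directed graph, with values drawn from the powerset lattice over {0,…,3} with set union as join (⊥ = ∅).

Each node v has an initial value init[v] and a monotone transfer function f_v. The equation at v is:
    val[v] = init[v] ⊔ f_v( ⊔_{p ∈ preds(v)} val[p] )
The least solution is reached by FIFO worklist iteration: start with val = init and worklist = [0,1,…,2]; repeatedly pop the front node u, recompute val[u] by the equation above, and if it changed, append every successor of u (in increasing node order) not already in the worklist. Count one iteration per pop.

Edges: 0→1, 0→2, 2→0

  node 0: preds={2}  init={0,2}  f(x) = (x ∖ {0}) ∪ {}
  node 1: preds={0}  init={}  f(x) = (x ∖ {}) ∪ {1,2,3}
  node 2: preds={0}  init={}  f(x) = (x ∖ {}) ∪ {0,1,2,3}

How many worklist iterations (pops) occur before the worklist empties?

Iteration log — 6 steps:
  step 1. node 0  ⊔preds={}  new={0,2}  stable
  step 2. node 1  ⊔preds={0,2}  new={0,1,2,3}  old={}  +wl: 
  step 3. node 2  ⊔preds={0,2}  new={0,1,2,3}  old={}  +wl: 0
  step 4. node 0  ⊔preds={0,1,2,3}  new={0,1,2,3}  old={0,2}  +wl: 1,2
  step 5. node 1  ⊔preds={0,1,2,3}  new={0,1,2,3}  stable
  step 6. node 2  ⊔preds={0,1,2,3}  new={0,1,2,3}  stable

Least fixpoint reached:
  node 0: {0,1,2,3}
  node 1: {0,1,2,3}
  node 2: {0,1,2,3}

6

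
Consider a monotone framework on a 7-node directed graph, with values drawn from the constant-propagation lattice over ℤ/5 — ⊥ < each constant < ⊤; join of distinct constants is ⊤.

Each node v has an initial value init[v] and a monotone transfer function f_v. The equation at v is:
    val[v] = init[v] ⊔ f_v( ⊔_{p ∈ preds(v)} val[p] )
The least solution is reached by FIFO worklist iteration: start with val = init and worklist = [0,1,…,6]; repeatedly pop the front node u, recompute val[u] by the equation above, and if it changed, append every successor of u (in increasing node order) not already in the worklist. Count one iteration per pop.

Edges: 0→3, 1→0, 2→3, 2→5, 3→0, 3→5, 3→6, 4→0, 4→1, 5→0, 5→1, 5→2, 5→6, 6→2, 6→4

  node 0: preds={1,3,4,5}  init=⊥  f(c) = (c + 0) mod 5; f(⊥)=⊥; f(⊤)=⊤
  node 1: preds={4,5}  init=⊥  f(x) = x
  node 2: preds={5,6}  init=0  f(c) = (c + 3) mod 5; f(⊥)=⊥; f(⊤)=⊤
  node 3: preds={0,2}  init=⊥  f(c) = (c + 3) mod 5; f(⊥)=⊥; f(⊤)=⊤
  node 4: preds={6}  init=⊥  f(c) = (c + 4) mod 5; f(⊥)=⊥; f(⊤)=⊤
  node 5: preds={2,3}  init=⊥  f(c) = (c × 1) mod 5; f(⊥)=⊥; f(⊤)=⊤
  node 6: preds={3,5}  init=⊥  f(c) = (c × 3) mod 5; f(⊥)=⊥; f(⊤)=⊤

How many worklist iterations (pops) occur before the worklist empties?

Trace (16 dequeues):
  [1] u=0 | in ⊥ | out ⊥ | ==
  [2] u=1 | in ⊥ | out ⊥ | ==
  [3] u=2 | in ⊥ | out 0 | ==
  [4] u=3 | in 0 | out 3 | prev ⊥ | push {0}
  [5] u=4 | in ⊥ | out ⊥ | ==
  [6] u=5 | in ⊤ | out ⊤ | prev ⊥ | push {1,2}
  [7] u=6 | in ⊤ | out ⊤ | prev ⊥ | push {4}
  [8] u=0 | in ⊤ | out ⊤ | prev ⊥ | push {3}
  [9] u=1 | in ⊤ | out ⊤ | prev ⊥ | push {0}
  [10] u=2 | in ⊤ | out ⊤ | prev 0 | push {5}
  [11] u=4 | in ⊤ | out ⊤ | prev ⊥ | push {1}
  [12] u=3 | in ⊤ | out ⊤ | prev 3 | push {6}
  [13] u=0 | in ⊤ | out ⊤ | ==
  [14] u=5 | in ⊤ | out ⊤ | ==
  [15] u=1 | in ⊤ | out ⊤ | ==
  [16] u=6 | in ⊤ | out ⊤ | ==

Converged values:
  [0] ⊤
  [1] ⊤
  [2] ⊤
  [3] ⊤
  [4] ⊤
  [5] ⊤
  [6] ⊤

16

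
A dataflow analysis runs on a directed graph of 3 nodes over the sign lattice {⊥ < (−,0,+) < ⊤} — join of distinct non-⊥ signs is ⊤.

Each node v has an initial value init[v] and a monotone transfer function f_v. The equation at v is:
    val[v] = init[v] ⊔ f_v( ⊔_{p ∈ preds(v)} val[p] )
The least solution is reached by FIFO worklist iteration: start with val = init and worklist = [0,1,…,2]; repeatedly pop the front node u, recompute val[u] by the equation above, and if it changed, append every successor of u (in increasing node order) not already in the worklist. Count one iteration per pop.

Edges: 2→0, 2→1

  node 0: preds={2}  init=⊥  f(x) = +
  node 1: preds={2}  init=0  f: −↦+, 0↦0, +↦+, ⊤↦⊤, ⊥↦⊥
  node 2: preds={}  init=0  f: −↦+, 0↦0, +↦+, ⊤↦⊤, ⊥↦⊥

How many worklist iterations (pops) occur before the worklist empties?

Trace (3 dequeues):
  [1] u=0 | in 0 | out + | prev ⊥ | push {}
  [2] u=1 | in 0 | out 0 | ==
  [3] u=2 | in ⊥ | out 0 | ==

Converged values:
  [0] +
  [1] 0
  [2] 0

3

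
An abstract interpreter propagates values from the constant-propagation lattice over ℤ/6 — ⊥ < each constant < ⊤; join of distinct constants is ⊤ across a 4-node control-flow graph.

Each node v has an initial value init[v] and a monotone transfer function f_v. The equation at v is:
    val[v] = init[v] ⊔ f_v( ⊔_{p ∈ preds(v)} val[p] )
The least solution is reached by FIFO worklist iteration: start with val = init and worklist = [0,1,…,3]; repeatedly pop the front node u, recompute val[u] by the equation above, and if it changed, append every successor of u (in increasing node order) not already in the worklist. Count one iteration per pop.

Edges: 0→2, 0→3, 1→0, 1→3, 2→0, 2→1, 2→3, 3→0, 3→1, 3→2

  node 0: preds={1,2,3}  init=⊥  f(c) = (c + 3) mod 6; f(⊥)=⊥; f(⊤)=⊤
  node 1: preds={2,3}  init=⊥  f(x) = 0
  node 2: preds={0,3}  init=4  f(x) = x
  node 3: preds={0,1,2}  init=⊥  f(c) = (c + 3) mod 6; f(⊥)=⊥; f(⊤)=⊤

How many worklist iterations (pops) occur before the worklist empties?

8

Worklist (8 pops):
  #1 pop 0: in=4 → 1 (was ⊥); enqueue []
  #2 pop 1: in=4 → 0 (was ⊥); enqueue [0]
  #3 pop 2: in=1 → ⊤ (was 4); enqueue [1]
  #4 pop 3: in=⊤ → ⊤ (was ⊥); enqueue [2]
  #5 pop 0: in=⊤ → ⊤ (was 1); enqueue [3]
  #6 pop 1: in=⊤ → 0 (no change)
  #7 pop 2: in=⊤ → ⊤ (no change)
  #8 pop 3: in=⊤ → ⊤ (no change)

Fixpoint:
  val[0] = ⊤
  val[1] = 0
  val[2] = ⊤
  val[3] = ⊤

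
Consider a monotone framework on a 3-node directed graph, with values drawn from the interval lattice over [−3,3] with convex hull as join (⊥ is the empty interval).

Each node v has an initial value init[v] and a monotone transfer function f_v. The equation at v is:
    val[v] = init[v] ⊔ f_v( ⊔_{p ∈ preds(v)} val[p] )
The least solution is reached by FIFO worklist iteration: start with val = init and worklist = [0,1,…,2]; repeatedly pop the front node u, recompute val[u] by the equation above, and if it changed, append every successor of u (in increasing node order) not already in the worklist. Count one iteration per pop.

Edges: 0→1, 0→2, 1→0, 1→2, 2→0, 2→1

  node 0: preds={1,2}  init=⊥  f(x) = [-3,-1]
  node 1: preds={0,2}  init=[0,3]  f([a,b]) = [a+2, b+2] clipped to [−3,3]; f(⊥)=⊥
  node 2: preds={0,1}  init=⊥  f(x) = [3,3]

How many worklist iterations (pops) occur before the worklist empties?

Worklist (5 pops):
  #1 pop 0: in=[0,3] → [-3,-1] (was ⊥); enqueue []
  #2 pop 1: in=[-3,-1] → [-1,3] (was [0,3]); enqueue [0]
  #3 pop 2: in=[-3,3] → [3,3] (was ⊥); enqueue [1]
  #4 pop 0: in=[-1,3] → [-3,-1] (no change)
  #5 pop 1: in=[-3,3] → [-1,3] (no change)

Fixpoint:
  val[0] = [-3,-1]
  val[1] = [-1,3]
  val[2] = [3,3]

5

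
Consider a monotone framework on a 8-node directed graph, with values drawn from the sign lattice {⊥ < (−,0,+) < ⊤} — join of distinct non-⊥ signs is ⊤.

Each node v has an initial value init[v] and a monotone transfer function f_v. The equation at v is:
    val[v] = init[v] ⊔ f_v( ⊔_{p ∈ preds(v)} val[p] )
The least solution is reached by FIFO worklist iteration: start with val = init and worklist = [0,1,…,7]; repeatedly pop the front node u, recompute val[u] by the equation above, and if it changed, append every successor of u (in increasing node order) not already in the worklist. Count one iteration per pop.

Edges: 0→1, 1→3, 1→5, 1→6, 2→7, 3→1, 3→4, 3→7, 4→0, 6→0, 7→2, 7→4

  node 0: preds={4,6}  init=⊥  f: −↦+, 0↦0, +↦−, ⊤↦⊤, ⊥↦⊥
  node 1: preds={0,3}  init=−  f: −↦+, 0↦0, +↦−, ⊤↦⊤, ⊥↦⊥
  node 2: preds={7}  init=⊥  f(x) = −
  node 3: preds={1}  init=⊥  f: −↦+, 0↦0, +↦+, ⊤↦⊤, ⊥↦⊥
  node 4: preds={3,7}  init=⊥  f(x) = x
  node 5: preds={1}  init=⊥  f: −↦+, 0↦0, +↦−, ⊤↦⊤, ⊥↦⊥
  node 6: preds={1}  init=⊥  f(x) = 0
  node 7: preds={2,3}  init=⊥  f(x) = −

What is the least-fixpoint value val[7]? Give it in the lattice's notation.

Iteration log — 20 steps:
  step 1. node 0  ⊔preds=⊥  new=⊥  stable
  step 2. node 1  ⊔preds=⊥  new=−  stable
  step 3. node 2  ⊔preds=⊥  new=−  old=⊥  +wl: 
  step 4. node 3  ⊔preds=−  new=+  old=⊥  +wl: 1
  step 5. node 4  ⊔preds=+  new=+  old=⊥  +wl: 0
  step 6. node 5  ⊔preds=−  new=+  old=⊥  +wl: 
  step 7. node 6  ⊔preds=−  new=0  old=⊥  +wl: 
  step 8. node 7  ⊔preds=⊤  new=−  old=⊥  +wl: 2,4
  step 9. node 1  ⊔preds=+  new=−  stable
  step 10. node 0  ⊔preds=⊤  new=⊤  old=⊥  +wl: 1
  step 11. node 2  ⊔preds=−  new=−  stable
  step 12. node 4  ⊔preds=⊤  new=⊤  old=+  +wl: 0
  step 13. node 1  ⊔preds=⊤  new=⊤  old=−  +wl: 3,5,6
  step 14. node 0  ⊔preds=⊤  new=⊤  stable
  step 15. node 3  ⊔preds=⊤  new=⊤  old=+  +wl: 1,4,7
  step 16. node 5  ⊔preds=⊤  new=⊤  old=+  +wl: 
  step 17. node 6  ⊔preds=⊤  new=0  stable
  step 18. node 1  ⊔preds=⊤  new=⊤  stable
  step 19. node 4  ⊔preds=⊤  new=⊤  stable
  step 20. node 7  ⊔preds=⊤  new=−  stable

Least fixpoint reached:
  node 0: ⊤
  node 1: ⊤
  node 2: −
  node 3: ⊤
  node 4: ⊤
  node 5: ⊤
  node 6: 0
  node 7: −

−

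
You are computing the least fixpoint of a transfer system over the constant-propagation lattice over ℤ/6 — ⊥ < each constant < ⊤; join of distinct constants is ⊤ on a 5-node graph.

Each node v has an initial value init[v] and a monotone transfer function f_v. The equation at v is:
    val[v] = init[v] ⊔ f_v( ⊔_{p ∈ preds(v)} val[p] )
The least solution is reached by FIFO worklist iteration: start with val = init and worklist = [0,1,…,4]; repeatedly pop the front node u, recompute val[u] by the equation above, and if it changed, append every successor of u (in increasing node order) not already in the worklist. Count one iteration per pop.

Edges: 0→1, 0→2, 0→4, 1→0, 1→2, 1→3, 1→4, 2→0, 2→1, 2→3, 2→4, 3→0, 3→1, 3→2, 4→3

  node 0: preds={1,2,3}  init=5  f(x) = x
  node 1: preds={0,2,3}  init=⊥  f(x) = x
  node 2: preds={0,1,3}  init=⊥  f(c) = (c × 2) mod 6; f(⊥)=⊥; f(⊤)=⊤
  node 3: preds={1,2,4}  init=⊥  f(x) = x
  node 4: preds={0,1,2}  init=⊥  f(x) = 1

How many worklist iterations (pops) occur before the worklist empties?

Worklist (12 pops):
  #1 pop 0: in=⊥ → 5 (no change)
  #2 pop 1: in=5 → 5 (was ⊥); enqueue [0]
  #3 pop 2: in=5 → 4 (was ⊥); enqueue [1]
  #4 pop 3: in=⊤ → ⊤ (was ⊥); enqueue [2]
  #5 pop 4: in=⊤ → 1 (was ⊥); enqueue [3]
  #6 pop 0: in=⊤ → ⊤ (was 5); enqueue [4]
  #7 pop 1: in=⊤ → ⊤ (was 5); enqueue [0]
  #8 pop 2: in=⊤ → ⊤ (was 4); enqueue [1]
  #9 pop 3: in=⊤ → ⊤ (no change)
  #10 pop 4: in=⊤ → 1 (no change)
  #11 pop 0: in=⊤ → ⊤ (no change)
  #12 pop 1: in=⊤ → ⊤ (no change)

Fixpoint:
  val[0] = ⊤
  val[1] = ⊤
  val[2] = ⊤
  val[3] = ⊤
  val[4] = 1

12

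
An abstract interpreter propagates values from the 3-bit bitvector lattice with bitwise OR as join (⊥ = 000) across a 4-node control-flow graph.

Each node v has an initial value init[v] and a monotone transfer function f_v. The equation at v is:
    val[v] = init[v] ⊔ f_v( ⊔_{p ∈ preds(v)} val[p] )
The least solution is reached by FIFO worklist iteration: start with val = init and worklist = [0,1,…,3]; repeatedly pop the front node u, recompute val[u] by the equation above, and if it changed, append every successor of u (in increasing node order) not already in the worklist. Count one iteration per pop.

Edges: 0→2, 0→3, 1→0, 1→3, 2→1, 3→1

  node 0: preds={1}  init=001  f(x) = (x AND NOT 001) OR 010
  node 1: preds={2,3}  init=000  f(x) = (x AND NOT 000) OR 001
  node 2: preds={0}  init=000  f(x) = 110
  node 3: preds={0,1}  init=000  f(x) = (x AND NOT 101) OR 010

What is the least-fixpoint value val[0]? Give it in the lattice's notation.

111

Worklist (9 pops):
  #1 pop 0: in=000 → 011 (was 001); enqueue []
  #2 pop 1: in=000 → 001 (was 000); enqueue [0]
  #3 pop 2: in=011 → 110 (was 000); enqueue [1]
  #4 pop 3: in=011 → 010 (was 000); enqueue []
  #5 pop 0: in=001 → 011 (no change)
  #6 pop 1: in=110 → 111 (was 001); enqueue [0,3]
  #7 pop 0: in=111 → 111 (was 011); enqueue [2]
  #8 pop 3: in=111 → 010 (no change)
  #9 pop 2: in=111 → 110 (no change)

Fixpoint:
  val[0] = 111
  val[1] = 111
  val[2] = 110
  val[3] = 010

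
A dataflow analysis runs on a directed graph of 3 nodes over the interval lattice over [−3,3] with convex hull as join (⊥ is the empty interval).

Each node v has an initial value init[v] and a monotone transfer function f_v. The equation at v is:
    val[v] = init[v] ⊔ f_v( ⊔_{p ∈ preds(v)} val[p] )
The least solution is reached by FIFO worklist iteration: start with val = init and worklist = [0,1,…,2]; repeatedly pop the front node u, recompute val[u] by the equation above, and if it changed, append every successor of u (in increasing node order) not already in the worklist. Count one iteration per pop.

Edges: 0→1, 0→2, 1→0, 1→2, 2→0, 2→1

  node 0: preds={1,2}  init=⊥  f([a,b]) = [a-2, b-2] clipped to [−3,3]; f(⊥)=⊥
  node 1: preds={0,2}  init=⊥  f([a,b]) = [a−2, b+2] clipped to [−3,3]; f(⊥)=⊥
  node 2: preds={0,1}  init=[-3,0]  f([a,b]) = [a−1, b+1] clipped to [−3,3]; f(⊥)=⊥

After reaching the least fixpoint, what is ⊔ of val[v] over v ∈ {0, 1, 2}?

Worklist (7 pops):
  #1 pop 0: in=[-3,0] → [-3,-2] (was ⊥); enqueue []
  #2 pop 1: in=[-3,0] → [-3,2] (was ⊥); enqueue [0]
  #3 pop 2: in=[-3,2] → [-3,3] (was [-3,0]); enqueue [1]
  #4 pop 0: in=[-3,3] → [-3,1] (was [-3,-2]); enqueue [2]
  #5 pop 1: in=[-3,3] → [-3,3] (was [-3,2]); enqueue [0]
  #6 pop 2: in=[-3,3] → [-3,3] (no change)
  #7 pop 0: in=[-3,3] → [-3,1] (no change)

Fixpoint:
  val[0] = [-3,1]
  val[1] = [-3,3]
  val[2] = [-3,3]

[-3,3]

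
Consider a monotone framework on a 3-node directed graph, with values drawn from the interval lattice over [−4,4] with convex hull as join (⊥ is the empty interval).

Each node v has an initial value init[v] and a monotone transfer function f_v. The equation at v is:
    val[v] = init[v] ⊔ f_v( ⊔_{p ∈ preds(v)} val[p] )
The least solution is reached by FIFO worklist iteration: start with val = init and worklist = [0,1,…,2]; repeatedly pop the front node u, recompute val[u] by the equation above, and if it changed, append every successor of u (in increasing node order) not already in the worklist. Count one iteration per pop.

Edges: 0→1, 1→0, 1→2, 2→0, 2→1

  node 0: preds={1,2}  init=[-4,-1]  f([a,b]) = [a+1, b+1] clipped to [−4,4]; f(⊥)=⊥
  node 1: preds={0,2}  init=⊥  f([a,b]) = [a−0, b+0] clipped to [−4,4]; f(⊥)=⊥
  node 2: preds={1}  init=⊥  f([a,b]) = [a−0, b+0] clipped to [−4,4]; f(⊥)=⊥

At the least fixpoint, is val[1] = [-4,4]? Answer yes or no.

Iteration log — 21 steps:
  step 1. node 0  ⊔preds=⊥  new=[-4,-1]  stable
  step 2. node 1  ⊔preds=[-4,-1]  new=[-4,-1]  old=⊥  +wl: 0
  step 3. node 2  ⊔preds=[-4,-1]  new=[-4,-1]  old=⊥  +wl: 1
  step 4. node 0  ⊔preds=[-4,-1]  new=[-4,0]  old=[-4,-1]  +wl: 
  step 5. node 1  ⊔preds=[-4,0]  new=[-4,0]  old=[-4,-1]  +wl: 0,2
  step 6. node 0  ⊔preds=[-4,0]  new=[-4,1]  old=[-4,0]  +wl: 1
  step 7. node 2  ⊔preds=[-4,0]  new=[-4,0]  old=[-4,-1]  +wl: 0
  step 8. node 1  ⊔preds=[-4,1]  new=[-4,1]  old=[-4,0]  +wl: 2
  step 9. node 0  ⊔preds=[-4,1]  new=[-4,2]  old=[-4,1]  +wl: 1
  step 10. node 2  ⊔preds=[-4,1]  new=[-4,1]  old=[-4,0]  +wl: 0
  step 11. node 1  ⊔preds=[-4,2]  new=[-4,2]  old=[-4,1]  +wl: 2
  step 12. node 0  ⊔preds=[-4,2]  new=[-4,3]  old=[-4,2]  +wl: 1
  step 13. node 2  ⊔preds=[-4,2]  new=[-4,2]  old=[-4,1]  +wl: 0
  step 14. node 1  ⊔preds=[-4,3]  new=[-4,3]  old=[-4,2]  +wl: 2
  step 15. node 0  ⊔preds=[-4,3]  new=[-4,4]  old=[-4,3]  +wl: 1
  step 16. node 2  ⊔preds=[-4,3]  new=[-4,3]  old=[-4,2]  +wl: 0
  step 17. node 1  ⊔preds=[-4,4]  new=[-4,4]  old=[-4,3]  +wl: 2
  step 18. node 0  ⊔preds=[-4,4]  new=[-4,4]  stable
  step 19. node 2  ⊔preds=[-4,4]  new=[-4,4]  old=[-4,3]  +wl: 0,1
  step 20. node 0  ⊔preds=[-4,4]  new=[-4,4]  stable
  step 21. node 1  ⊔preds=[-4,4]  new=[-4,4]  stable

Least fixpoint reached:
  node 0: [-4,4]
  node 1: [-4,4]
  node 2: [-4,4]

yes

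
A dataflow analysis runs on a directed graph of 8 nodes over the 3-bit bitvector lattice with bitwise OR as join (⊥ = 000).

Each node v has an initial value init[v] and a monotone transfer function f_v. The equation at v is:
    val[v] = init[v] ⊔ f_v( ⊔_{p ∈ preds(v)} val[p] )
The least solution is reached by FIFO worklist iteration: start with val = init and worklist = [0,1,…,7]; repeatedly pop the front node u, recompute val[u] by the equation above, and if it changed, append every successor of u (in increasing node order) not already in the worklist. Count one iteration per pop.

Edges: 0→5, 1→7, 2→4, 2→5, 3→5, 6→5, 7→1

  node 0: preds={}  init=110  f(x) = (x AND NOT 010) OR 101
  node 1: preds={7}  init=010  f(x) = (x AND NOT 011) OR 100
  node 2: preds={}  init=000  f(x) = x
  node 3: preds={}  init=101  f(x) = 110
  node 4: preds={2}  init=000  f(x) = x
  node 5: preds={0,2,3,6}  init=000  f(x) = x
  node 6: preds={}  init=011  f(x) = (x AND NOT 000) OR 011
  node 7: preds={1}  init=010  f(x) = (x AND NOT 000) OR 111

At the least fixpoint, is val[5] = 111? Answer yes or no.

yes

Worklist (9 pops):
  #1 pop 0: in=000 → 111 (was 110); enqueue []
  #2 pop 1: in=010 → 110 (was 010); enqueue []
  #3 pop 2: in=000 → 000 (no change)
  #4 pop 3: in=000 → 111 (was 101); enqueue []
  #5 pop 4: in=000 → 000 (no change)
  #6 pop 5: in=111 → 111 (was 000); enqueue []
  #7 pop 6: in=000 → 011 (no change)
  #8 pop 7: in=110 → 111 (was 010); enqueue [1]
  #9 pop 1: in=111 → 110 (no change)

Fixpoint:
  val[0] = 111
  val[1] = 110
  val[2] = 000
  val[3] = 111
  val[4] = 000
  val[5] = 111
  val[6] = 011
  val[7] = 111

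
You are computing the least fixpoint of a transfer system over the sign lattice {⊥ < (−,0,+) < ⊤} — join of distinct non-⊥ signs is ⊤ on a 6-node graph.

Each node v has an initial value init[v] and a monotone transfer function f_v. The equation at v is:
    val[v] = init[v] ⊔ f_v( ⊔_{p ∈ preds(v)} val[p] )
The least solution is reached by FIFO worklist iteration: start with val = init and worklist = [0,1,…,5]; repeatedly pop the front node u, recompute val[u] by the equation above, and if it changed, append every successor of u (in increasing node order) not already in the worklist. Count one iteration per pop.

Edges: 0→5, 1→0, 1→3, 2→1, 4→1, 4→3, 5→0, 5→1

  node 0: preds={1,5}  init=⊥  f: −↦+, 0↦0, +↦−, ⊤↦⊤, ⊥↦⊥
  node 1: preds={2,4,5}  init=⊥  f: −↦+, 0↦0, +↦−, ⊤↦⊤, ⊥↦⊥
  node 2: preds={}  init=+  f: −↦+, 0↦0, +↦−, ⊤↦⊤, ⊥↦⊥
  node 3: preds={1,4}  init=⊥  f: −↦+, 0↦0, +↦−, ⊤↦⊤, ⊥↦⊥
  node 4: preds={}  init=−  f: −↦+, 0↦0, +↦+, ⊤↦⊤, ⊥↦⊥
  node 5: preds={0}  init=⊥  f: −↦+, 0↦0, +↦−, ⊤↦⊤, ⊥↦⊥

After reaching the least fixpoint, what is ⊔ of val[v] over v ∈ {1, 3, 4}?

⊤

Trace (10 dequeues):
  [1] u=0 | in ⊥ | out ⊥ | ==
  [2] u=1 | in ⊤ | out ⊤ | prev ⊥ | push {0}
  [3] u=2 | in ⊥ | out + | ==
  [4] u=3 | in ⊤ | out ⊤ | prev ⊥ | push {}
  [5] u=4 | in ⊥ | out − | ==
  [6] u=5 | in ⊥ | out ⊥ | ==
  [7] u=0 | in ⊤ | out ⊤ | prev ⊥ | push {5}
  [8] u=5 | in ⊤ | out ⊤ | prev ⊥ | push {0,1}
  [9] u=0 | in ⊤ | out ⊤ | ==
  [10] u=1 | in ⊤ | out ⊤ | ==

Converged values:
  [0] ⊤
  [1] ⊤
  [2] +
  [3] ⊤
  [4] −
  [5] ⊤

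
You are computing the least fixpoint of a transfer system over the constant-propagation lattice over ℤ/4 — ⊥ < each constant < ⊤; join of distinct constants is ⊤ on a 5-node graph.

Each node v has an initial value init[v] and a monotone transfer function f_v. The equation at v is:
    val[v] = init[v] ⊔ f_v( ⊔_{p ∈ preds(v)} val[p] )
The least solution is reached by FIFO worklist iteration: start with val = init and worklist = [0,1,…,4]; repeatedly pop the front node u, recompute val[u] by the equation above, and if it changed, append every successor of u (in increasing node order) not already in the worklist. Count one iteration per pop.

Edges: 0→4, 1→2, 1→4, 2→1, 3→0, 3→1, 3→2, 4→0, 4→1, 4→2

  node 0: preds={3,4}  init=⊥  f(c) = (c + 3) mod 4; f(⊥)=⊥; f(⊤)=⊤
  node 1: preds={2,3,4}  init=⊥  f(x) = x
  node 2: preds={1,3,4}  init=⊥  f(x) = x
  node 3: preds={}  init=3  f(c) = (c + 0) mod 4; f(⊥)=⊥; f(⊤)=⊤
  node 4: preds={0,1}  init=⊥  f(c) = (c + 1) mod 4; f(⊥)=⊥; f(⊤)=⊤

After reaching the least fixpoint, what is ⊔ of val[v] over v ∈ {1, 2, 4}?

Trace (10 dequeues):
  [1] u=0 | in 3 | out 2 | prev ⊥ | push {}
  [2] u=1 | in 3 | out 3 | prev ⊥ | push {}
  [3] u=2 | in 3 | out 3 | prev ⊥ | push {1}
  [4] u=3 | in ⊥ | out 3 | ==
  [5] u=4 | in ⊤ | out ⊤ | prev ⊥ | push {0,2}
  [6] u=1 | in ⊤ | out ⊤ | prev 3 | push {4}
  [7] u=0 | in ⊤ | out ⊤ | prev 2 | push {}
  [8] u=2 | in ⊤ | out ⊤ | prev 3 | push {1}
  [9] u=4 | in ⊤ | out ⊤ | ==
  [10] u=1 | in ⊤ | out ⊤ | ==

Converged values:
  [0] ⊤
  [1] ⊤
  [2] ⊤
  [3] 3
  [4] ⊤

⊤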